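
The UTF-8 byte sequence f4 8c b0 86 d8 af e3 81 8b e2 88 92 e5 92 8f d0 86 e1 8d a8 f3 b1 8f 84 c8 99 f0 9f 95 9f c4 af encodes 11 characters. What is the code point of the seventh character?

U+1368

Offset 0: leading byte 0xF4 = 11110100 → 4-byte char #1 = F4 8C B0 86.
Offset 4: leading byte 0xD8 = 11011000 → 2-byte char #2 = D8 AF.
Offset 6: leading byte 0xE3 = 11100011 → 3-byte char #3 = E3 81 8B.
Offset 9: leading byte 0xE2 = 11100010 → 3-byte char #4 = E2 88 92.
Offset 12: leading byte 0xE5 = 11100101 → 3-byte char #5 = E5 92 8F.
Offset 15: leading byte 0xD0 = 11010000 → 2-byte char #6 = D0 86.
Offset 17: leading byte 0xE1 = 11100001 → 3-byte char #7 = E1 8D A8.
Leading byte 0xE1 = 11100001 matches 1110xxxx → 3-byte sequence.
Byte 1: 0xE1 = 11100001, payload 0001 (4 bits).
Byte 2: 0x8D = 10001101 (10xxxxxx ✓), payload 001101.
Byte 3: 0xA8 = 10101000 (10xxxxxx ✓), payload 101000.
Concatenate: 0001001101101000 = 0x1368 (16 bits → U+1368).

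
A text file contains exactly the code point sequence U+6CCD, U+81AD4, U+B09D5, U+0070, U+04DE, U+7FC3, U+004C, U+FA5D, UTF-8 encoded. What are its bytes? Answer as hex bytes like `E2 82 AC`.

E6 B3 8D F2 81 AB 94 F2 B0 A7 95 70 D3 9E E7 BF 83 4C EF A9 9D

U+6CCD: 3-byte form → E6 B3 8D.
U+81AD4: 4-byte form → F2 81 AB 94.
U+B09D5: 4-byte form → F2 B0 A7 95.
U+0070: 1-byte form → 70.
U+04DE: 2-byte form → D3 9E.
U+7FC3: 3-byte form → E7 BF 83.
U+004C: 1-byte form → 4C.
U+FA5D: 3-byte form → EF A9 9D.
Concatenated (21 bytes): E6 B3 8D F2 81 AB 94 F2 B0 A7 95 70 D3 9E E7 BF 83 4C EF A9 9D.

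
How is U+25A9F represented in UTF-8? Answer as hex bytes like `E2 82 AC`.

F0 A5 AA 9F

U+25A9F = 0x25A9F = 154271 decimal. In range U+10000–U+10FFFF → 4-byte form: 11110xxx 10xxxxxx 10xxxxxx 10xxxxxx.
Binary (21 bits): 000100101101010011111.
Split 3+6+6+6: 000 | 100101 | 101010 | 011111.
Byte 1: 11110000 = 0xF0.
Byte 2: 10100101 = 0xA5.
Byte 3: 10101010 = 0xAA.
Byte 4: 10011111 = 0x9F.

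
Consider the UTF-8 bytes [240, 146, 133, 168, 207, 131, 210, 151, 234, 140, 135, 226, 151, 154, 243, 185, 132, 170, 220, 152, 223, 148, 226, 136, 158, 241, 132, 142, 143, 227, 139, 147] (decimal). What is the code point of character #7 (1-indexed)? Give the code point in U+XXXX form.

Offset 0: leading byte 0xF0 = 11110000 → 4-byte char #1 = F0 92 85 A8.
Offset 4: leading byte 0xCF = 11001111 → 2-byte char #2 = CF 83.
Offset 6: leading byte 0xD2 = 11010010 → 2-byte char #3 = D2 97.
Offset 8: leading byte 0xEA = 11101010 → 3-byte char #4 = EA 8C 87.
Offset 11: leading byte 0xE2 = 11100010 → 3-byte char #5 = E2 97 9A.
Offset 14: leading byte 0xF3 = 11110011 → 4-byte char #6 = F3 B9 84 AA.
Offset 18: leading byte 0xDC = 11011100 → 2-byte char #7 = DC 98.
Leading byte 0xDC = 11011100 matches 110xxxxx → 2-byte sequence.
Byte 1: 0xDC = 11011100, payload 11100 (5 bits).
Byte 2: 0x98 = 10011000 (10xxxxxx ✓), payload 011000.
Concatenate: 11100011000 = 0x718 (11 bits → U+0718).

U+0718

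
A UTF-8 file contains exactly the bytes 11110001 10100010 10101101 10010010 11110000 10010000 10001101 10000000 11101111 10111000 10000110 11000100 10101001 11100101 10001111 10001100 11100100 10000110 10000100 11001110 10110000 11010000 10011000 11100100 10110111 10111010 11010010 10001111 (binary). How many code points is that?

10

Byte at offset 0: 0xF1 = 11110001 → 4-byte char (#1). Advance 4.
Byte at offset 4: 0xF0 = 11110000 → 4-byte char (#2). Advance 4.
Byte at offset 8: 0xEF = 11101111 → 3-byte char (#3). Advance 3.
Byte at offset 11: 0xC4 = 11000100 → 2-byte char (#4). Advance 2.
Byte at offset 13: 0xE5 = 11100101 → 3-byte char (#5). Advance 3.
Byte at offset 16: 0xE4 = 11100100 → 3-byte char (#6). Advance 3.
Byte at offset 19: 0xCE = 11001110 → 2-byte char (#7). Advance 2.
Byte at offset 21: 0xD0 = 11010000 → 2-byte char (#8). Advance 2.
Byte at offset 23: 0xE4 = 11100100 → 3-byte char (#9). Advance 3.
Byte at offset 26: 0xD2 = 11010010 → 2-byte char (#10). Advance 2.
Reached end at offset 28 after 10 code points.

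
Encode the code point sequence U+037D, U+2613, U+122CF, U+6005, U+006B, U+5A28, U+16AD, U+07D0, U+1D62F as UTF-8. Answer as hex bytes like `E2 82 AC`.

CD BD E2 98 93 F0 92 8B 8F E6 80 85 6B E5 A8 A8 E1 9A AD DF 90 F0 9D 98 AF

U+037D: 2-byte form → CD BD.
U+2613: 3-byte form → E2 98 93.
U+122CF: 4-byte form → F0 92 8B 8F.
U+6005: 3-byte form → E6 80 85.
U+006B: 1-byte form → 6B.
U+5A28: 3-byte form → E5 A8 A8.
U+16AD: 3-byte form → E1 9A AD.
U+07D0: 2-byte form → DF 90.
U+1D62F: 4-byte form → F0 9D 98 AF.
Concatenated (25 bytes): CD BD E2 98 93 F0 92 8B 8F E6 80 85 6B E5 A8 A8 E1 9A AD DF 90 F0 9D 98 AF.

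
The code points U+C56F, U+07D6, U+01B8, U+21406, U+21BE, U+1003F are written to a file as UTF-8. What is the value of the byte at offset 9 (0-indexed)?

0x90

U+C56F → 3-byte form EC 95 AF at offsets 0–2.
U+07D6 → 2-byte form DF 96 at offsets 3–4.
U+01B8 → 2-byte form C6 B8 at offsets 5–6.
U+21406 → 4-byte form F0 A1 90 86 at offsets 7–10.
Offset 9 falls in char 4's range; it's byte 3 of F0 A1 90 86 = 0x90.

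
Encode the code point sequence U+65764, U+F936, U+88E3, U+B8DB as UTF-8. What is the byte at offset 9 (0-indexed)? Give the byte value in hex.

U+65764 → 4-byte form F1 A5 9D A4 at offsets 0–3.
U+F936 → 3-byte form EF A4 B6 at offsets 4–6.
U+88E3 → 3-byte form E8 A3 A3 at offsets 7–9.
Offset 9 falls in char 3's range; it's byte 3 of E8 A3 A3 = 0xA3.

0xA3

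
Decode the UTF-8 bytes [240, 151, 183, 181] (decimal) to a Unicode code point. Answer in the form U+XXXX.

U+17DF5

Leading byte 0xF0 = 11110000 matches 11110xxx → 4-byte sequence.
Byte 1: 0xF0 = 11110000, payload 000 (3 bits).
Byte 2: 0x97 = 10010111 (10xxxxxx ✓), payload 010111.
Byte 3: 0xB7 = 10110111 (10xxxxxx ✓), payload 110111.
Byte 4: 0xB5 = 10110101 (10xxxxxx ✓), payload 110101.
Concatenate: 000010111110111110101 = 0x17DF5 (21 bits → U+17DF5).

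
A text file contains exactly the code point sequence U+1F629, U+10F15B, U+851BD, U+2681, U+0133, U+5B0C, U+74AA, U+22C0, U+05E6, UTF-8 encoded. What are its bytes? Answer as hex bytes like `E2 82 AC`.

U+1F629: 4-byte form → F0 9F 98 A9.
U+10F15B: 4-byte form → F4 8F 85 9B.
U+851BD: 4-byte form → F2 85 86 BD.
U+2681: 3-byte form → E2 9A 81.
U+0133: 2-byte form → C4 B3.
U+5B0C: 3-byte form → E5 AC 8C.
U+74AA: 3-byte form → E7 92 AA.
U+22C0: 3-byte form → E2 8B 80.
U+05E6: 2-byte form → D7 A6.
Concatenated (28 bytes): F0 9F 98 A9 F4 8F 85 9B F2 85 86 BD E2 9A 81 C4 B3 E5 AC 8C E7 92 AA E2 8B 80 D7 A6.

F0 9F 98 A9 F4 8F 85 9B F2 85 86 BD E2 9A 81 C4 B3 E5 AC 8C E7 92 AA E2 8B 80 D7 A6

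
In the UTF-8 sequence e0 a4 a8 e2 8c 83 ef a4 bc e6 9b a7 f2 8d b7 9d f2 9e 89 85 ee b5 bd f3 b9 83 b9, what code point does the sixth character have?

U+9E245

Offset 0: leading byte 0xE0 = 11100000 → 3-byte char #1 = E0 A4 A8.
Offset 3: leading byte 0xE2 = 11100010 → 3-byte char #2 = E2 8C 83.
Offset 6: leading byte 0xEF = 11101111 → 3-byte char #3 = EF A4 BC.
Offset 9: leading byte 0xE6 = 11100110 → 3-byte char #4 = E6 9B A7.
Offset 12: leading byte 0xF2 = 11110010 → 4-byte char #5 = F2 8D B7 9D.
Offset 16: leading byte 0xF2 = 11110010 → 4-byte char #6 = F2 9E 89 85.
Leading byte 0xF2 = 11110010 matches 11110xxx → 4-byte sequence.
Byte 1: 0xF2 = 11110010, payload 010 (3 bits).
Byte 2: 0x9E = 10011110 (10xxxxxx ✓), payload 011110.
Byte 3: 0x89 = 10001001 (10xxxxxx ✓), payload 001001.
Byte 4: 0x85 = 10000101 (10xxxxxx ✓), payload 000101.
Concatenate: 010011110001001000101 = 0x9E245 (21 bits → U+9E245).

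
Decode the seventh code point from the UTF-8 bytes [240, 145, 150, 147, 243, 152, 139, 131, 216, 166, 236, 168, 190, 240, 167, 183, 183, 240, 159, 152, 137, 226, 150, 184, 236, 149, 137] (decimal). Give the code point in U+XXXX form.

Offset 0: leading byte 0xF0 = 11110000 → 4-byte char #1 = F0 91 96 93.
Offset 4: leading byte 0xF3 = 11110011 → 4-byte char #2 = F3 98 8B 83.
Offset 8: leading byte 0xD8 = 11011000 → 2-byte char #3 = D8 A6.
Offset 10: leading byte 0xEC = 11101100 → 3-byte char #4 = EC A8 BE.
Offset 13: leading byte 0xF0 = 11110000 → 4-byte char #5 = F0 A7 B7 B7.
Offset 17: leading byte 0xF0 = 11110000 → 4-byte char #6 = F0 9F 98 89.
Offset 21: leading byte 0xE2 = 11100010 → 3-byte char #7 = E2 96 B8.
Leading byte 0xE2 = 11100010 matches 1110xxxx → 3-byte sequence.
Byte 1: 0xE2 = 11100010, payload 0010 (4 bits).
Byte 2: 0x96 = 10010110 (10xxxxxx ✓), payload 010110.
Byte 3: 0xB8 = 10111000 (10xxxxxx ✓), payload 111000.
Concatenate: 0010010110111000 = 0x25B8 (16 bits → U+25B8).

U+25B8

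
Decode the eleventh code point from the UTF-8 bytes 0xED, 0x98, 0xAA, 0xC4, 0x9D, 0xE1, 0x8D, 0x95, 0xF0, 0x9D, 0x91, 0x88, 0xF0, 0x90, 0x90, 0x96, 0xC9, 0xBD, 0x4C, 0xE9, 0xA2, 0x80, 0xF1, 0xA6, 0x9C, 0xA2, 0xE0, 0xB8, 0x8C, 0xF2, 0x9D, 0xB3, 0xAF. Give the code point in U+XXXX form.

U+9DCEF

Offset 0: leading byte 0xED = 11101101 → 3-byte char #1 = ED 98 AA.
Offset 3: leading byte 0xC4 = 11000100 → 2-byte char #2 = C4 9D.
Offset 5: leading byte 0xE1 = 11100001 → 3-byte char #3 = E1 8D 95.
Offset 8: leading byte 0xF0 = 11110000 → 4-byte char #4 = F0 9D 91 88.
Offset 12: leading byte 0xF0 = 11110000 → 4-byte char #5 = F0 90 90 96.
Offset 16: leading byte 0xC9 = 11001001 → 2-byte char #6 = C9 BD.
Offset 18: leading byte 0x4C = 01001100 → 1-byte char #7 = 4C.
Offset 19: leading byte 0xE9 = 11101001 → 3-byte char #8 = E9 A2 80.
Offset 22: leading byte 0xF1 = 11110001 → 4-byte char #9 = F1 A6 9C A2.
Offset 26: leading byte 0xE0 = 11100000 → 3-byte char #10 = E0 B8 8C.
Offset 29: leading byte 0xF2 = 11110010 → 4-byte char #11 = F2 9D B3 AF.
Leading byte 0xF2 = 11110010 matches 11110xxx → 4-byte sequence.
Byte 1: 0xF2 = 11110010, payload 010 (3 bits).
Byte 2: 0x9D = 10011101 (10xxxxxx ✓), payload 011101.
Byte 3: 0xB3 = 10110011 (10xxxxxx ✓), payload 110011.
Byte 4: 0xAF = 10101111 (10xxxxxx ✓), payload 101111.
Concatenate: 010011101110011101111 = 0x9DCEF (21 bits → U+9DCEF).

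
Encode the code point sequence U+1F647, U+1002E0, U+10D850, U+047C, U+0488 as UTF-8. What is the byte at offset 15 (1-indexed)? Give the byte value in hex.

1-indexed offset 15 is 0-indexed offset 14.
U+1F647 → 4-byte form F0 9F 99 87 at offsets 0–3.
U+1002E0 → 4-byte form F4 80 8B A0 at offsets 4–7.
U+10D850 → 4-byte form F4 8D A1 90 at offsets 8–11.
U+047C → 2-byte form D1 BC at offsets 12–13.
U+0488 → 2-byte form D2 88 at offsets 14–15.
Offset 14 falls in char 5's range; it's byte 1 of D2 88 = 0xD2.

0xD2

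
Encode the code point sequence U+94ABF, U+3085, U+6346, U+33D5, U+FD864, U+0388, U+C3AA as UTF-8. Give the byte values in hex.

F2 94 AA BF E3 82 85 E6 8D 86 E3 8F 95 F3 BD A1 A4 CE 88 EC 8E AA

U+94ABF: 4-byte form → F2 94 AA BF.
U+3085: 3-byte form → E3 82 85.
U+6346: 3-byte form → E6 8D 86.
U+33D5: 3-byte form → E3 8F 95.
U+FD864: 4-byte form → F3 BD A1 A4.
U+0388: 2-byte form → CE 88.
U+C3AA: 3-byte form → EC 8E AA.
Concatenated (22 bytes): F2 94 AA BF E3 82 85 E6 8D 86 E3 8F 95 F3 BD A1 A4 CE 88 EC 8E AA.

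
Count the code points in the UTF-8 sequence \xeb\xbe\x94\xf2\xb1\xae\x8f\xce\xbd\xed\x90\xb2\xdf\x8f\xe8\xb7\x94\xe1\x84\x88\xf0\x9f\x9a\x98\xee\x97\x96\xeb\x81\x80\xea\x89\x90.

11

Byte at offset 0: 0xEB = 11101011 → 3-byte char (#1). Advance 3.
Byte at offset 3: 0xF2 = 11110010 → 4-byte char (#2). Advance 4.
Byte at offset 7: 0xCE = 11001110 → 2-byte char (#3). Advance 2.
Byte at offset 9: 0xED = 11101101 → 3-byte char (#4). Advance 3.
Byte at offset 12: 0xDF = 11011111 → 2-byte char (#5). Advance 2.
Byte at offset 14: 0xE8 = 11101000 → 3-byte char (#6). Advance 3.
Byte at offset 17: 0xE1 = 11100001 → 3-byte char (#7). Advance 3.
Byte at offset 20: 0xF0 = 11110000 → 4-byte char (#8). Advance 4.
Byte at offset 24: 0xEE = 11101110 → 3-byte char (#9). Advance 3.
Byte at offset 27: 0xEB = 11101011 → 3-byte char (#10). Advance 3.
Byte at offset 30: 0xEA = 11101010 → 3-byte char (#11). Advance 3.
Reached end at offset 33 after 11 code points.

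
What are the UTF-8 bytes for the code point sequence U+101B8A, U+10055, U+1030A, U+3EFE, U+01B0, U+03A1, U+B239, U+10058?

F4 81 AE 8A F0 90 81 95 F0 90 8C 8A E3 BB BE C6 B0 CE A1 EB 88 B9 F0 90 81 98

U+101B8A: 4-byte form → F4 81 AE 8A.
U+10055: 4-byte form → F0 90 81 95.
U+1030A: 4-byte form → F0 90 8C 8A.
U+3EFE: 3-byte form → E3 BB BE.
U+01B0: 2-byte form → C6 B0.
U+03A1: 2-byte form → CE A1.
U+B239: 3-byte form → EB 88 B9.
U+10058: 4-byte form → F0 90 81 98.
Concatenated (26 bytes): F4 81 AE 8A F0 90 81 95 F0 90 8C 8A E3 BB BE C6 B0 CE A1 EB 88 B9 F0 90 81 98.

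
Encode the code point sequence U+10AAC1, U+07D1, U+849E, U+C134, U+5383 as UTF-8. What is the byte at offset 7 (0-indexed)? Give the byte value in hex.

U+10AAC1 → 4-byte form F4 8A AB 81 at offsets 0–3.
U+07D1 → 2-byte form DF 91 at offsets 4–5.
U+849E → 3-byte form E8 92 9E at offsets 6–8.
Offset 7 falls in char 3's range; it's byte 2 of E8 92 9E = 0x92.

0x92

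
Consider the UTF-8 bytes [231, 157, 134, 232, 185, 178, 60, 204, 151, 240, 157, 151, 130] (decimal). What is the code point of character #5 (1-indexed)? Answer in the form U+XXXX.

U+1D5C2

Offset 0: leading byte 0xE7 = 11100111 → 3-byte char #1 = E7 9D 86.
Offset 3: leading byte 0xE8 = 11101000 → 3-byte char #2 = E8 B9 B2.
Offset 6: leading byte 0x3C = 00111100 → 1-byte char #3 = 3C.
Offset 7: leading byte 0xCC = 11001100 → 2-byte char #4 = CC 97.
Offset 9: leading byte 0xF0 = 11110000 → 4-byte char #5 = F0 9D 97 82.
Leading byte 0xF0 = 11110000 matches 11110xxx → 4-byte sequence.
Byte 1: 0xF0 = 11110000, payload 000 (3 bits).
Byte 2: 0x9D = 10011101 (10xxxxxx ✓), payload 011101.
Byte 3: 0x97 = 10010111 (10xxxxxx ✓), payload 010111.
Byte 4: 0x82 = 10000010 (10xxxxxx ✓), payload 000010.
Concatenate: 000011101010111000010 = 0x1D5C2 (21 bits → U+1D5C2).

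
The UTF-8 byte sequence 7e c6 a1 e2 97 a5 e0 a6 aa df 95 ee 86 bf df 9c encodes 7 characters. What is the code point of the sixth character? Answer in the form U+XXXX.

Offset 0: leading byte 0x7E = 01111110 → 1-byte char #1 = 7E.
Offset 1: leading byte 0xC6 = 11000110 → 2-byte char #2 = C6 A1.
Offset 3: leading byte 0xE2 = 11100010 → 3-byte char #3 = E2 97 A5.
Offset 6: leading byte 0xE0 = 11100000 → 3-byte char #4 = E0 A6 AA.
Offset 9: leading byte 0xDF = 11011111 → 2-byte char #5 = DF 95.
Offset 11: leading byte 0xEE = 11101110 → 3-byte char #6 = EE 86 BF.
Leading byte 0xEE = 11101110 matches 1110xxxx → 3-byte sequence.
Byte 1: 0xEE = 11101110, payload 1110 (4 bits).
Byte 2: 0x86 = 10000110 (10xxxxxx ✓), payload 000110.
Byte 3: 0xBF = 10111111 (10xxxxxx ✓), payload 111111.
Concatenate: 1110000110111111 = 0xE1BF (16 bits → U+E1BF).

U+E1BF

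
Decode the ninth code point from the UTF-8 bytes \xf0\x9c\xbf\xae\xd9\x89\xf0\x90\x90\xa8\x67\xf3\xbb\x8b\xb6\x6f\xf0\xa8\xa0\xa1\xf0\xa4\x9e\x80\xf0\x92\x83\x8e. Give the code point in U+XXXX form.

U+120CE

Offset 0: leading byte 0xF0 = 11110000 → 4-byte char #1 = F0 9C BF AE.
Offset 4: leading byte 0xD9 = 11011001 → 2-byte char #2 = D9 89.
Offset 6: leading byte 0xF0 = 11110000 → 4-byte char #3 = F0 90 90 A8.
Offset 10: leading byte 0x67 = 01100111 → 1-byte char #4 = 67.
Offset 11: leading byte 0xF3 = 11110011 → 4-byte char #5 = F3 BB 8B B6.
Offset 15: leading byte 0x6F = 01101111 → 1-byte char #6 = 6F.
Offset 16: leading byte 0xF0 = 11110000 → 4-byte char #7 = F0 A8 A0 A1.
Offset 20: leading byte 0xF0 = 11110000 → 4-byte char #8 = F0 A4 9E 80.
Offset 24: leading byte 0xF0 = 11110000 → 4-byte char #9 = F0 92 83 8E.
Leading byte 0xF0 = 11110000 matches 11110xxx → 4-byte sequence.
Byte 1: 0xF0 = 11110000, payload 000 (3 bits).
Byte 2: 0x92 = 10010010 (10xxxxxx ✓), payload 010010.
Byte 3: 0x83 = 10000011 (10xxxxxx ✓), payload 000011.
Byte 4: 0x8E = 10001110 (10xxxxxx ✓), payload 001110.
Concatenate: 000010010000011001110 = 0x120CE (21 bits → U+120CE).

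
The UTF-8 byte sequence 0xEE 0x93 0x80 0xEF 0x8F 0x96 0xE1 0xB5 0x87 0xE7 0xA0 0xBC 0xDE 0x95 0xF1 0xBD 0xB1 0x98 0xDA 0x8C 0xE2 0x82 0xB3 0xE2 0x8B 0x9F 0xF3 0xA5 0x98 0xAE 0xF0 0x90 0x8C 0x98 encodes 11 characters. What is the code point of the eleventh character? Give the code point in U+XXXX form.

Offset 0: leading byte 0xEE = 11101110 → 3-byte char #1 = EE 93 80.
Offset 3: leading byte 0xEF = 11101111 → 3-byte char #2 = EF 8F 96.
Offset 6: leading byte 0xE1 = 11100001 → 3-byte char #3 = E1 B5 87.
Offset 9: leading byte 0xE7 = 11100111 → 3-byte char #4 = E7 A0 BC.
Offset 12: leading byte 0xDE = 11011110 → 2-byte char #5 = DE 95.
Offset 14: leading byte 0xF1 = 11110001 → 4-byte char #6 = F1 BD B1 98.
Offset 18: leading byte 0xDA = 11011010 → 2-byte char #7 = DA 8C.
Offset 20: leading byte 0xE2 = 11100010 → 3-byte char #8 = E2 82 B3.
Offset 23: leading byte 0xE2 = 11100010 → 3-byte char #9 = E2 8B 9F.
Offset 26: leading byte 0xF3 = 11110011 → 4-byte char #10 = F3 A5 98 AE.
Offset 30: leading byte 0xF0 = 11110000 → 4-byte char #11 = F0 90 8C 98.
Leading byte 0xF0 = 11110000 matches 11110xxx → 4-byte sequence.
Byte 1: 0xF0 = 11110000, payload 000 (3 bits).
Byte 2: 0x90 = 10010000 (10xxxxxx ✓), payload 010000.
Byte 3: 0x8C = 10001100 (10xxxxxx ✓), payload 001100.
Byte 4: 0x98 = 10011000 (10xxxxxx ✓), payload 011000.
Concatenate: 000010000001100011000 = 0x10318 (21 bits → U+10318).

U+10318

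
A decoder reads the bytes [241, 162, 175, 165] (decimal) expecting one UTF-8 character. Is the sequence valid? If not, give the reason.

valid

Leading byte 0xF1 = 11110001 → 4-byte form.
Continuation bytes 0xA2=10100010, 0xAF=10101111, 0xA5=10100101 all match 10xxxxxx.
Decoded value 0x62BE5 is ≥ 0x10000 (shortest form) and not a surrogate.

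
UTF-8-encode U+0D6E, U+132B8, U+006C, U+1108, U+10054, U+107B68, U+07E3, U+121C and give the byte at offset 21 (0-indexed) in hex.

0xE1

U+0D6E → 3-byte form E0 B5 AE at offsets 0–2.
U+132B8 → 4-byte form F0 93 8A B8 at offsets 3–6.
U+006C → 1-byte form 6C at offsets 7–7.
U+1108 → 3-byte form E1 84 88 at offsets 8–10.
U+10054 → 4-byte form F0 90 81 94 at offsets 11–14.
U+107B68 → 4-byte form F4 87 AD A8 at offsets 15–18.
U+07E3 → 2-byte form DF A3 at offsets 19–20.
U+121C → 3-byte form E1 88 9C at offsets 21–23.
Offset 21 falls in char 8's range; it's byte 1 of E1 88 9C = 0xE1.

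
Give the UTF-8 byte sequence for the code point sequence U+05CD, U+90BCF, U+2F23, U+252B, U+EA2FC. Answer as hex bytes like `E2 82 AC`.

D7 8D F2 90 AF 8F E2 BC A3 E2 94 AB F3 AA 8B BC

U+05CD: 2-byte form → D7 8D.
U+90BCF: 4-byte form → F2 90 AF 8F.
U+2F23: 3-byte form → E2 BC A3.
U+252B: 3-byte form → E2 94 AB.
U+EA2FC: 4-byte form → F3 AA 8B BC.
Concatenated (16 bytes): D7 8D F2 90 AF 8F E2 BC A3 E2 94 AB F3 AA 8B BC.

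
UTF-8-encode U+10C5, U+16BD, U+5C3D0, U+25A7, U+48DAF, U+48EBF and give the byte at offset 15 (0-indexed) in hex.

U+10C5 → 3-byte form E1 83 85 at offsets 0–2.
U+16BD → 3-byte form E1 9A BD at offsets 3–5.
U+5C3D0 → 4-byte form F1 9C 8F 90 at offsets 6–9.
U+25A7 → 3-byte form E2 96 A7 at offsets 10–12.
U+48DAF → 4-byte form F1 88 B6 AF at offsets 13–16.
Offset 15 falls in char 5's range; it's byte 3 of F1 88 B6 AF = 0xB6.

0xB6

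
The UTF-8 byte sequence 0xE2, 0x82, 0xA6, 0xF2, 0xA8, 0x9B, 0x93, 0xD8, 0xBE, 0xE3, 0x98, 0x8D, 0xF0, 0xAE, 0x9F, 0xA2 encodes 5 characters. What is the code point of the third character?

Offset 0: leading byte 0xE2 = 11100010 → 3-byte char #1 = E2 82 A6.
Offset 3: leading byte 0xF2 = 11110010 → 4-byte char #2 = F2 A8 9B 93.
Offset 7: leading byte 0xD8 = 11011000 → 2-byte char #3 = D8 BE.
Leading byte 0xD8 = 11011000 matches 110xxxxx → 2-byte sequence.
Byte 1: 0xD8 = 11011000, payload 11000 (5 bits).
Byte 2: 0xBE = 10111110 (10xxxxxx ✓), payload 111110.
Concatenate: 11000111110 = 0x63E (11 bits → U+063E).

U+063E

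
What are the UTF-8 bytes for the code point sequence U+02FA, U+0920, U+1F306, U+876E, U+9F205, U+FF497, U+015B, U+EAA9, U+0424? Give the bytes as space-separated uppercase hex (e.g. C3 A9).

CB BA E0 A4 A0 F0 9F 8C 86 E8 9D AE F2 9F 88 85 F3 BF 92 97 C5 9B EE AA A9 D0 A4

U+02FA: 2-byte form → CB BA.
U+0920: 3-byte form → E0 A4 A0.
U+1F306: 4-byte form → F0 9F 8C 86.
U+876E: 3-byte form → E8 9D AE.
U+9F205: 4-byte form → F2 9F 88 85.
U+FF497: 4-byte form → F3 BF 92 97.
U+015B: 2-byte form → C5 9B.
U+EAA9: 3-byte form → EE AA A9.
U+0424: 2-byte form → D0 A4.
Concatenated (27 bytes): CB BA E0 A4 A0 F0 9F 8C 86 E8 9D AE F2 9F 88 85 F3 BF 92 97 C5 9B EE AA A9 D0 A4.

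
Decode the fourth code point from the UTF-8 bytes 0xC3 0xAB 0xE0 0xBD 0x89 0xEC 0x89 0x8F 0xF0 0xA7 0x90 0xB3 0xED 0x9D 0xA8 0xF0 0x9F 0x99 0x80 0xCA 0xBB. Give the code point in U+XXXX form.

U+27433

Offset 0: leading byte 0xC3 = 11000011 → 2-byte char #1 = C3 AB.
Offset 2: leading byte 0xE0 = 11100000 → 3-byte char #2 = E0 BD 89.
Offset 5: leading byte 0xEC = 11101100 → 3-byte char #3 = EC 89 8F.
Offset 8: leading byte 0xF0 = 11110000 → 4-byte char #4 = F0 A7 90 B3.
Leading byte 0xF0 = 11110000 matches 11110xxx → 4-byte sequence.
Byte 1: 0xF0 = 11110000, payload 000 (3 bits).
Byte 2: 0xA7 = 10100111 (10xxxxxx ✓), payload 100111.
Byte 3: 0x90 = 10010000 (10xxxxxx ✓), payload 010000.
Byte 4: 0xB3 = 10110011 (10xxxxxx ✓), payload 110011.
Concatenate: 000100111010000110011 = 0x27433 (21 bits → U+27433).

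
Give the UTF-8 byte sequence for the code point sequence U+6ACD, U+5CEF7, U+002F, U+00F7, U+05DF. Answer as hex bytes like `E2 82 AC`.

U+6ACD: 3-byte form → E6 AB 8D.
U+5CEF7: 4-byte form → F1 9C BB B7.
U+002F: 1-byte form → 2F.
U+00F7: 2-byte form → C3 B7.
U+05DF: 2-byte form → D7 9F.
Concatenated (12 bytes): E6 AB 8D F1 9C BB B7 2F C3 B7 D7 9F.

E6 AB 8D F1 9C BB B7 2F C3 B7 D7 9F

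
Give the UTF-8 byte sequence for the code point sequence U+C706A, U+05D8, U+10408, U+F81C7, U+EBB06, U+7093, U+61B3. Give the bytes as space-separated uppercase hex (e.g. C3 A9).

U+C706A: 4-byte form → F3 87 81 AA.
U+05D8: 2-byte form → D7 98.
U+10408: 4-byte form → F0 90 90 88.
U+F81C7: 4-byte form → F3 B8 87 87.
U+EBB06: 4-byte form → F3 AB AC 86.
U+7093: 3-byte form → E7 82 93.
U+61B3: 3-byte form → E6 86 B3.
Concatenated (24 bytes): F3 87 81 AA D7 98 F0 90 90 88 F3 B8 87 87 F3 AB AC 86 E7 82 93 E6 86 B3.

F3 87 81 AA D7 98 F0 90 90 88 F3 B8 87 87 F3 AB AC 86 E7 82 93 E6 86 B3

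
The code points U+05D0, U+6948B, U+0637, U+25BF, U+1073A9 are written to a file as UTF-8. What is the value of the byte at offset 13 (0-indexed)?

U+05D0 → 2-byte form D7 90 at offsets 0–1.
U+6948B → 4-byte form F1 A9 92 8B at offsets 2–5.
U+0637 → 2-byte form D8 B7 at offsets 6–7.
U+25BF → 3-byte form E2 96 BF at offsets 8–10.
U+1073A9 → 4-byte form F4 87 8E A9 at offsets 11–14.
Offset 13 falls in char 5's range; it's byte 3 of F4 87 8E A9 = 0x8E.

0x8E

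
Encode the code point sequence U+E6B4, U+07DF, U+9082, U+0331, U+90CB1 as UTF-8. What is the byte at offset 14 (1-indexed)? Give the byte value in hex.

0xB1

1-indexed offset 14 is 0-indexed offset 13.
U+E6B4 → 3-byte form EE 9A B4 at offsets 0–2.
U+07DF → 2-byte form DF 9F at offsets 3–4.
U+9082 → 3-byte form E9 82 82 at offsets 5–7.
U+0331 → 2-byte form CC B1 at offsets 8–9.
U+90CB1 → 4-byte form F2 90 B2 B1 at offsets 10–13.
Offset 13 falls in char 5's range; it's byte 4 of F2 90 B2 B1 = 0xB1.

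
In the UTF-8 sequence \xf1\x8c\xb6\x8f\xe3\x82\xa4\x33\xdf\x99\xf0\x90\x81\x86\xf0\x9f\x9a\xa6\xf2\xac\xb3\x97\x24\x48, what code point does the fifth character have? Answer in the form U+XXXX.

Offset 0: leading byte 0xF1 = 11110001 → 4-byte char #1 = F1 8C B6 8F.
Offset 4: leading byte 0xE3 = 11100011 → 3-byte char #2 = E3 82 A4.
Offset 7: leading byte 0x33 = 00110011 → 1-byte char #3 = 33.
Offset 8: leading byte 0xDF = 11011111 → 2-byte char #4 = DF 99.
Offset 10: leading byte 0xF0 = 11110000 → 4-byte char #5 = F0 90 81 86.
Leading byte 0xF0 = 11110000 matches 11110xxx → 4-byte sequence.
Byte 1: 0xF0 = 11110000, payload 000 (3 bits).
Byte 2: 0x90 = 10010000 (10xxxxxx ✓), payload 010000.
Byte 3: 0x81 = 10000001 (10xxxxxx ✓), payload 000001.
Byte 4: 0x86 = 10000110 (10xxxxxx ✓), payload 000110.
Concatenate: 000010000000001000110 = 0x10046 (21 bits → U+10046).

U+10046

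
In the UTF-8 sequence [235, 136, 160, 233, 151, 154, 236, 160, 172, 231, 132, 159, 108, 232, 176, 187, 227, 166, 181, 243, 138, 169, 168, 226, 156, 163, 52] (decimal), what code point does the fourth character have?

Offset 0: leading byte 0xEB = 11101011 → 3-byte char #1 = EB 88 A0.
Offset 3: leading byte 0xE9 = 11101001 → 3-byte char #2 = E9 97 9A.
Offset 6: leading byte 0xEC = 11101100 → 3-byte char #3 = EC A0 AC.
Offset 9: leading byte 0xE7 = 11100111 → 3-byte char #4 = E7 84 9F.
Leading byte 0xE7 = 11100111 matches 1110xxxx → 3-byte sequence.
Byte 1: 0xE7 = 11100111, payload 0111 (4 bits).
Byte 2: 0x84 = 10000100 (10xxxxxx ✓), payload 000100.
Byte 3: 0x9F = 10011111 (10xxxxxx ✓), payload 011111.
Concatenate: 0111000100011111 = 0x711F (16 bits → U+711F).

U+711F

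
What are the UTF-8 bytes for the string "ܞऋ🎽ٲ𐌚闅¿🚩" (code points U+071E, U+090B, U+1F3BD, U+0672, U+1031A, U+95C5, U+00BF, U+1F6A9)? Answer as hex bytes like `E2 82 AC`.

DC 9E E0 A4 8B F0 9F 8E BD D9 B2 F0 90 8C 9A E9 97 85 C2 BF F0 9F 9A A9

U+071E: 2-byte form → DC 9E.
U+090B: 3-byte form → E0 A4 8B.
U+1F3BD: 4-byte form → F0 9F 8E BD.
U+0672: 2-byte form → D9 B2.
U+1031A: 4-byte form → F0 90 8C 9A.
U+95C5: 3-byte form → E9 97 85.
U+00BF: 2-byte form → C2 BF.
U+1F6A9: 4-byte form → F0 9F 9A A9.
Concatenated (24 bytes): DC 9E E0 A4 8B F0 9F 8E BD D9 B2 F0 90 8C 9A E9 97 85 C2 BF F0 9F 9A A9.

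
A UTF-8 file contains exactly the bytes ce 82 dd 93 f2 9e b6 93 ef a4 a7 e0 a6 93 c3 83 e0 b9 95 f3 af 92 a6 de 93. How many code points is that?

Byte at offset 0: 0xCE = 11001110 → 2-byte char (#1). Advance 2.
Byte at offset 2: 0xDD = 11011101 → 2-byte char (#2). Advance 2.
Byte at offset 4: 0xF2 = 11110010 → 4-byte char (#3). Advance 4.
Byte at offset 8: 0xEF = 11101111 → 3-byte char (#4). Advance 3.
Byte at offset 11: 0xE0 = 11100000 → 3-byte char (#5). Advance 3.
Byte at offset 14: 0xC3 = 11000011 → 2-byte char (#6). Advance 2.
Byte at offset 16: 0xE0 = 11100000 → 3-byte char (#7). Advance 3.
Byte at offset 19: 0xF3 = 11110011 → 4-byte char (#8). Advance 4.
Byte at offset 23: 0xDE = 11011110 → 2-byte char (#9). Advance 2.
Reached end at offset 25 after 9 code points.

9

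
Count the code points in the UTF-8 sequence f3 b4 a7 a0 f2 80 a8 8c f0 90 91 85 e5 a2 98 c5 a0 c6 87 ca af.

7

Byte at offset 0: 0xF3 = 11110011 → 4-byte char (#1). Advance 4.
Byte at offset 4: 0xF2 = 11110010 → 4-byte char (#2). Advance 4.
Byte at offset 8: 0xF0 = 11110000 → 4-byte char (#3). Advance 4.
Byte at offset 12: 0xE5 = 11100101 → 3-byte char (#4). Advance 3.
Byte at offset 15: 0xC5 = 11000101 → 2-byte char (#5). Advance 2.
Byte at offset 17: 0xC6 = 11000110 → 2-byte char (#6). Advance 2.
Byte at offset 19: 0xCA = 11001010 → 2-byte char (#7). Advance 2.
Reached end at offset 21 after 7 code points.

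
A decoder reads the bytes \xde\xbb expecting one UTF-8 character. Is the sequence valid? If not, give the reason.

Leading byte 0xDE = 11011110 → 2-byte form.
Continuation bytes 0xBB=10111011 all match 10xxxxxx.
Decoded value 0x7BB is ≥ 0x80 (shortest form) and not a surrogate.

valid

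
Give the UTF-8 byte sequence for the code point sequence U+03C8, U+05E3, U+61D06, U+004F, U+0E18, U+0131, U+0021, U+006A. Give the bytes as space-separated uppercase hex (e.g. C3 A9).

U+03C8: 2-byte form → CF 88.
U+05E3: 2-byte form → D7 A3.
U+61D06: 4-byte form → F1 A1 B4 86.
U+004F: 1-byte form → 4F.
U+0E18: 3-byte form → E0 B8 98.
U+0131: 2-byte form → C4 B1.
U+0021: 1-byte form → 21.
U+006A: 1-byte form → 6A.
Concatenated (16 bytes): CF 88 D7 A3 F1 A1 B4 86 4F E0 B8 98 C4 B1 21 6A.

CF 88 D7 A3 F1 A1 B4 86 4F E0 B8 98 C4 B1 21 6A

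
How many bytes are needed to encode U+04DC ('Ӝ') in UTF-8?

U+04DC = 0x4DC. UTF-8 uses 1 byte below 0x80, 2 below 0x800, 3 below 0x10000, 4 up to 0x10FFFF. 0x4DC is in U+0080–U+07FF → 2 bytes.

2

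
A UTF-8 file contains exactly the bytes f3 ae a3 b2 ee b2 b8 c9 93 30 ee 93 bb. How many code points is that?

5

Byte at offset 0: 0xF3 = 11110011 → 4-byte char (#1). Advance 4.
Byte at offset 4: 0xEE = 11101110 → 3-byte char (#2). Advance 3.
Byte at offset 7: 0xC9 = 11001001 → 2-byte char (#3). Advance 2.
Byte at offset 9: 0x30 = 00110000 → 1-byte char (#4). Advance 1.
Byte at offset 10: 0xEE = 11101110 → 3-byte char (#5). Advance 3.
Reached end at offset 13 after 5 code points.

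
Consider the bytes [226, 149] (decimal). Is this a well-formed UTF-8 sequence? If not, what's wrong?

Leading byte 0xE2 = 11100010 → 3-byte form, but only 2 bytes are present.

invalid (sequence truncated)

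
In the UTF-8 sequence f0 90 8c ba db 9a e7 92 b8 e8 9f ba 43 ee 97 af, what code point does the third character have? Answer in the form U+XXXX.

U+74B8

Offset 0: leading byte 0xF0 = 11110000 → 4-byte char #1 = F0 90 8C BA.
Offset 4: leading byte 0xDB = 11011011 → 2-byte char #2 = DB 9A.
Offset 6: leading byte 0xE7 = 11100111 → 3-byte char #3 = E7 92 B8.
Leading byte 0xE7 = 11100111 matches 1110xxxx → 3-byte sequence.
Byte 1: 0xE7 = 11100111, payload 0111 (4 bits).
Byte 2: 0x92 = 10010010 (10xxxxxx ✓), payload 010010.
Byte 3: 0xB8 = 10111000 (10xxxxxx ✓), payload 111000.
Concatenate: 0111010010111000 = 0x74B8 (16 bits → U+74B8).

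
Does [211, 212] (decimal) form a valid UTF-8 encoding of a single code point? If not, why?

invalid (non-continuation byte where continuation expected)

Leading byte 0xD3 = 11010011 → 2-byte form.
Byte 2 is 0xD4 = 11010100, which is not 10xxxxxx — expected a continuation byte.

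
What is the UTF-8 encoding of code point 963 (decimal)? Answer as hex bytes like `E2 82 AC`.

CF 83

U+03C3 = 0x3C3 = 963 decimal. In range U+0080–U+07FF → 2-byte form: 110xxxxx 10xxxxxx.
Binary (11 bits): 01111000011.
Split 5+6: 01111 | 000011.
Byte 1: 11001111 = 0xCF.
Byte 2: 10000011 = 0x83.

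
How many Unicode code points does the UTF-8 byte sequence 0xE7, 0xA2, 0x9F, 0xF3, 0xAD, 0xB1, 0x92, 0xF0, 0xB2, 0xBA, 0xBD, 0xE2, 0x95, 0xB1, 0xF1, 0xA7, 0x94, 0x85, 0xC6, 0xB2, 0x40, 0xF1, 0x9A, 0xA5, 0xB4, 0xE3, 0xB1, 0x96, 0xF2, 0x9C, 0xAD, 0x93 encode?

10

Byte at offset 0: 0xE7 = 11100111 → 3-byte char (#1). Advance 3.
Byte at offset 3: 0xF3 = 11110011 → 4-byte char (#2). Advance 4.
Byte at offset 7: 0xF0 = 11110000 → 4-byte char (#3). Advance 4.
Byte at offset 11: 0xE2 = 11100010 → 3-byte char (#4). Advance 3.
Byte at offset 14: 0xF1 = 11110001 → 4-byte char (#5). Advance 4.
Byte at offset 18: 0xC6 = 11000110 → 2-byte char (#6). Advance 2.
Byte at offset 20: 0x40 = 01000000 → 1-byte char (#7). Advance 1.
Byte at offset 21: 0xF1 = 11110001 → 4-byte char (#8). Advance 4.
Byte at offset 25: 0xE3 = 11100011 → 3-byte char (#9). Advance 3.
Byte at offset 28: 0xF2 = 11110010 → 4-byte char (#10). Advance 4.
Reached end at offset 32 after 10 code points.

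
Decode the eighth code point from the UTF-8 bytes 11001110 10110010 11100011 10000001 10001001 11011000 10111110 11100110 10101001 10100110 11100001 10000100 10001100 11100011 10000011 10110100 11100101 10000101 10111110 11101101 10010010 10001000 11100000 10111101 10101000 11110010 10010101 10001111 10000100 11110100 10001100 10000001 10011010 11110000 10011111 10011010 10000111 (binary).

Offset 0: leading byte 0xCE = 11001110 → 2-byte char #1 = CE B2.
Offset 2: leading byte 0xE3 = 11100011 → 3-byte char #2 = E3 81 89.
Offset 5: leading byte 0xD8 = 11011000 → 2-byte char #3 = D8 BE.
Offset 7: leading byte 0xE6 = 11100110 → 3-byte char #4 = E6 A9 A6.
Offset 10: leading byte 0xE1 = 11100001 → 3-byte char #5 = E1 84 8C.
Offset 13: leading byte 0xE3 = 11100011 → 3-byte char #6 = E3 83 B4.
Offset 16: leading byte 0xE5 = 11100101 → 3-byte char #7 = E5 85 BE.
Offset 19: leading byte 0xED = 11101101 → 3-byte char #8 = ED 92 88.
Leading byte 0xED = 11101101 matches 1110xxxx → 3-byte sequence.
Byte 1: 0xED = 11101101, payload 1101 (4 bits).
Byte 2: 0x92 = 10010010 (10xxxxxx ✓), payload 010010.
Byte 3: 0x88 = 10001000 (10xxxxxx ✓), payload 001000.
Concatenate: 1101010010001000 = 0xD488 (16 bits → U+D488).

U+D488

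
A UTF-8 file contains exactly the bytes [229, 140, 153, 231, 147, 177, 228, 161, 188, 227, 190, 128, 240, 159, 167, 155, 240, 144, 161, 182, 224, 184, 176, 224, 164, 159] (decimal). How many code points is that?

8

Byte at offset 0: 0xE5 = 11100101 → 3-byte char (#1). Advance 3.
Byte at offset 3: 0xE7 = 11100111 → 3-byte char (#2). Advance 3.
Byte at offset 6: 0xE4 = 11100100 → 3-byte char (#3). Advance 3.
Byte at offset 9: 0xE3 = 11100011 → 3-byte char (#4). Advance 3.
Byte at offset 12: 0xF0 = 11110000 → 4-byte char (#5). Advance 4.
Byte at offset 16: 0xF0 = 11110000 → 4-byte char (#6). Advance 4.
Byte at offset 20: 0xE0 = 11100000 → 3-byte char (#7). Advance 3.
Byte at offset 23: 0xE0 = 11100000 → 3-byte char (#8). Advance 3.
Reached end at offset 26 after 8 code points.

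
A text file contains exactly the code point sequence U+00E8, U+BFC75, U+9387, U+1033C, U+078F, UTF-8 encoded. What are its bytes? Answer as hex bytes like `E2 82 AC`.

U+00E8: 2-byte form → C3 A8.
U+BFC75: 4-byte form → F2 BF B1 B5.
U+9387: 3-byte form → E9 8E 87.
U+1033C: 4-byte form → F0 90 8C BC.
U+078F: 2-byte form → DE 8F.
Concatenated (15 bytes): C3 A8 F2 BF B1 B5 E9 8E 87 F0 90 8C BC DE 8F.

C3 A8 F2 BF B1 B5 E9 8E 87 F0 90 8C BC DE 8F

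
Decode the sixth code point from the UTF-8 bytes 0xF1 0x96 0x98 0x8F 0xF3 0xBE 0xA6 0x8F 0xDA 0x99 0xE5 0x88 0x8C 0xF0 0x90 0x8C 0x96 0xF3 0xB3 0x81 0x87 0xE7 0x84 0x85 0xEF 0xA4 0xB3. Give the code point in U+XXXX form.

Offset 0: leading byte 0xF1 = 11110001 → 4-byte char #1 = F1 96 98 8F.
Offset 4: leading byte 0xF3 = 11110011 → 4-byte char #2 = F3 BE A6 8F.
Offset 8: leading byte 0xDA = 11011010 → 2-byte char #3 = DA 99.
Offset 10: leading byte 0xE5 = 11100101 → 3-byte char #4 = E5 88 8C.
Offset 13: leading byte 0xF0 = 11110000 → 4-byte char #5 = F0 90 8C 96.
Offset 17: leading byte 0xF3 = 11110011 → 4-byte char #6 = F3 B3 81 87.
Leading byte 0xF3 = 11110011 matches 11110xxx → 4-byte sequence.
Byte 1: 0xF3 = 11110011, payload 011 (3 bits).
Byte 2: 0xB3 = 10110011 (10xxxxxx ✓), payload 110011.
Byte 3: 0x81 = 10000001 (10xxxxxx ✓), payload 000001.
Byte 4: 0x87 = 10000111 (10xxxxxx ✓), payload 000111.
Concatenate: 011110011000001000111 = 0xF3047 (21 bits → U+F3047).

U+F3047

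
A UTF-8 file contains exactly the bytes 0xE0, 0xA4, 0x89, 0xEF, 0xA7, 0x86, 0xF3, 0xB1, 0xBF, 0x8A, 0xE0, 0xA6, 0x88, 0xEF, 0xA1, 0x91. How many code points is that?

Byte at offset 0: 0xE0 = 11100000 → 3-byte char (#1). Advance 3.
Byte at offset 3: 0xEF = 11101111 → 3-byte char (#2). Advance 3.
Byte at offset 6: 0xF3 = 11110011 → 4-byte char (#3). Advance 4.
Byte at offset 10: 0xE0 = 11100000 → 3-byte char (#4). Advance 3.
Byte at offset 13: 0xEF = 11101111 → 3-byte char (#5). Advance 3.
Reached end at offset 16 after 5 code points.

5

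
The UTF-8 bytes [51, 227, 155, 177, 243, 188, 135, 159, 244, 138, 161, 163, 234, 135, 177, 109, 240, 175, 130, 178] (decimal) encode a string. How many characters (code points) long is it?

Byte at offset 0: 0x33 = 00110011 → 1-byte char (#1). Advance 1.
Byte at offset 1: 0xE3 = 11100011 → 3-byte char (#2). Advance 3.
Byte at offset 4: 0xF3 = 11110011 → 4-byte char (#3). Advance 4.
Byte at offset 8: 0xF4 = 11110100 → 4-byte char (#4). Advance 4.
Byte at offset 12: 0xEA = 11101010 → 3-byte char (#5). Advance 3.
Byte at offset 15: 0x6D = 01101101 → 1-byte char (#6). Advance 1.
Byte at offset 16: 0xF0 = 11110000 → 4-byte char (#7). Advance 4.
Reached end at offset 20 after 7 code points.

7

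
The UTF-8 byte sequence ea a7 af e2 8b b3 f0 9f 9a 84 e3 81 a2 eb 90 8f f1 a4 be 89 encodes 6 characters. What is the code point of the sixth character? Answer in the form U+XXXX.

Offset 0: leading byte 0xEA = 11101010 → 3-byte char #1 = EA A7 AF.
Offset 3: leading byte 0xE2 = 11100010 → 3-byte char #2 = E2 8B B3.
Offset 6: leading byte 0xF0 = 11110000 → 4-byte char #3 = F0 9F 9A 84.
Offset 10: leading byte 0xE3 = 11100011 → 3-byte char #4 = E3 81 A2.
Offset 13: leading byte 0xEB = 11101011 → 3-byte char #5 = EB 90 8F.
Offset 16: leading byte 0xF1 = 11110001 → 4-byte char #6 = F1 A4 BE 89.
Leading byte 0xF1 = 11110001 matches 11110xxx → 4-byte sequence.
Byte 1: 0xF1 = 11110001, payload 001 (3 bits).
Byte 2: 0xA4 = 10100100 (10xxxxxx ✓), payload 100100.
Byte 3: 0xBE = 10111110 (10xxxxxx ✓), payload 111110.
Byte 4: 0x89 = 10001001 (10xxxxxx ✓), payload 001001.
Concatenate: 001100100111110001001 = 0x64F89 (21 bits → U+64F89).

U+64F89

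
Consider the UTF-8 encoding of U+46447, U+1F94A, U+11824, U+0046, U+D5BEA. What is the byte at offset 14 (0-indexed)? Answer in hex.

0x95

U+46447 → 4-byte form F1 86 91 87 at offsets 0–3.
U+1F94A → 4-byte form F0 9F A5 8A at offsets 4–7.
U+11824 → 4-byte form F0 91 A0 A4 at offsets 8–11.
U+0046 → 1-byte form 46 at offsets 12–12.
U+D5BEA → 4-byte form F3 95 AF AA at offsets 13–16.
Offset 14 falls in char 5's range; it's byte 2 of F3 95 AF AA = 0x95.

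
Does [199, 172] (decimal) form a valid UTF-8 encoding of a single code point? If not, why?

Leading byte 0xC7 = 11000111 → 2-byte form.
Continuation bytes 0xAC=10101100 all match 10xxxxxx.
Decoded value 0x1EC is ≥ 0x80 (shortest form) and not a surrogate.

valid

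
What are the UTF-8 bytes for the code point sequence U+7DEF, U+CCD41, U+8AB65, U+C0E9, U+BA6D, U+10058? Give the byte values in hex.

E7 B7 AF F3 8C B5 81 F2 8A AD A5 EC 83 A9 EB A9 AD F0 90 81 98

U+7DEF: 3-byte form → E7 B7 AF.
U+CCD41: 4-byte form → F3 8C B5 81.
U+8AB65: 4-byte form → F2 8A AD A5.
U+C0E9: 3-byte form → EC 83 A9.
U+BA6D: 3-byte form → EB A9 AD.
U+10058: 4-byte form → F0 90 81 98.
Concatenated (21 bytes): E7 B7 AF F3 8C B5 81 F2 8A AD A5 EC 83 A9 EB A9 AD F0 90 81 98.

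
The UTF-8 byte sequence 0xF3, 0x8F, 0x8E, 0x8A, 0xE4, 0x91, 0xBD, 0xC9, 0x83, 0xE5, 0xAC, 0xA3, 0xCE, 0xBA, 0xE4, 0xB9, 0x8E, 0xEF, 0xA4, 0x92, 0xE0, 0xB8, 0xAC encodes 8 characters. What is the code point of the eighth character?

U+0E2C

Offset 0: leading byte 0xF3 = 11110011 → 4-byte char #1 = F3 8F 8E 8A.
Offset 4: leading byte 0xE4 = 11100100 → 3-byte char #2 = E4 91 BD.
Offset 7: leading byte 0xC9 = 11001001 → 2-byte char #3 = C9 83.
Offset 9: leading byte 0xE5 = 11100101 → 3-byte char #4 = E5 AC A3.
Offset 12: leading byte 0xCE = 11001110 → 2-byte char #5 = CE BA.
Offset 14: leading byte 0xE4 = 11100100 → 3-byte char #6 = E4 B9 8E.
Offset 17: leading byte 0xEF = 11101111 → 3-byte char #7 = EF A4 92.
Offset 20: leading byte 0xE0 = 11100000 → 3-byte char #8 = E0 B8 AC.
Leading byte 0xE0 = 11100000 matches 1110xxxx → 3-byte sequence.
Byte 1: 0xE0 = 11100000, payload 0000 (4 bits).
Byte 2: 0xB8 = 10111000 (10xxxxxx ✓), payload 111000.
Byte 3: 0xAC = 10101100 (10xxxxxx ✓), payload 101100.
Concatenate: 0000111000101100 = 0xE2C (16 bits → U+0E2C).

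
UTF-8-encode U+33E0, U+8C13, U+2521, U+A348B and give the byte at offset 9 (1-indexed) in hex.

1-indexed offset 9 is 0-indexed offset 8.
U+33E0 → 3-byte form E3 8F A0 at offsets 0–2.
U+8C13 → 3-byte form E8 B0 93 at offsets 3–5.
U+2521 → 3-byte form E2 94 A1 at offsets 6–8.
Offset 8 falls in char 3's range; it's byte 3 of E2 94 A1 = 0xA1.

0xA1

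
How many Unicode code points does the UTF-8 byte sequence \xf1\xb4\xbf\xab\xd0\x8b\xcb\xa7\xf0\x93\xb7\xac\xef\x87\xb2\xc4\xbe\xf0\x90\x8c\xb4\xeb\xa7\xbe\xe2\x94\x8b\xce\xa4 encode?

10

Byte at offset 0: 0xF1 = 11110001 → 4-byte char (#1). Advance 4.
Byte at offset 4: 0xD0 = 11010000 → 2-byte char (#2). Advance 2.
Byte at offset 6: 0xCB = 11001011 → 2-byte char (#3). Advance 2.
Byte at offset 8: 0xF0 = 11110000 → 4-byte char (#4). Advance 4.
Byte at offset 12: 0xEF = 11101111 → 3-byte char (#5). Advance 3.
Byte at offset 15: 0xC4 = 11000100 → 2-byte char (#6). Advance 2.
Byte at offset 17: 0xF0 = 11110000 → 4-byte char (#7). Advance 4.
Byte at offset 21: 0xEB = 11101011 → 3-byte char (#8). Advance 3.
Byte at offset 24: 0xE2 = 11100010 → 3-byte char (#9). Advance 3.
Byte at offset 27: 0xCE = 11001110 → 2-byte char (#10). Advance 2.
Reached end at offset 29 after 10 code points.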